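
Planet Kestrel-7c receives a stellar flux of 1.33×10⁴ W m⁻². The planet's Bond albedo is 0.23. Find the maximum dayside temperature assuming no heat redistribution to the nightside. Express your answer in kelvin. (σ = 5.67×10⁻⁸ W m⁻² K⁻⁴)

With no redistribution each surface element balances locally: S(1−A) = σT⁴.
T = [1.33×10⁴ × 0.77 / 5.67×10⁻⁸]^(1/4) = (1.81×10¹¹)^(1/4) = 652 K.

T_ss ≈ 652 K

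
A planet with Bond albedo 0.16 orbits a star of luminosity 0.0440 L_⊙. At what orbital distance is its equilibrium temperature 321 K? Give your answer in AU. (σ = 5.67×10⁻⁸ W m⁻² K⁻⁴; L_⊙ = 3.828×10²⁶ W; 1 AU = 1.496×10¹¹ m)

L = 0.0440 × 3.828×10²⁶ = 1.68×10²⁵ W.
From T_eq⁴ = L(1−A)/(16πσd²): d = √[L(1−A)/(16πσT_eq⁴)].
d = √[1.68×10²⁵ × 0.84 / (16π × 5.67×10⁻⁸ × (321)⁴)] = 2.16×10¹⁰ m = 0.145 AU.

d ≈ 0.145 AU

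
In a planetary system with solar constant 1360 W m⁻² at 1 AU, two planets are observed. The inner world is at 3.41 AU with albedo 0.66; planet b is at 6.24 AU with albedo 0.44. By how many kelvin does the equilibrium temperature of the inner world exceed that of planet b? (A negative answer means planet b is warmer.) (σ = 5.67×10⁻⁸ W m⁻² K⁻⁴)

ΔT ≈ 18.7 K

T_eq = [S₀(1−A)/(4σd²)]^(1/4), so T ∝ (1−A)^(1/4) / √d.
T₁ = [1360×0.34/(4×5.67×10⁻⁸×3.41²)]^(1/4) = 115.07 K.
T₂ = [1360×0.56/(4×5.67×10⁻⁸×6.24²)]^(1/4) = 96.37 K.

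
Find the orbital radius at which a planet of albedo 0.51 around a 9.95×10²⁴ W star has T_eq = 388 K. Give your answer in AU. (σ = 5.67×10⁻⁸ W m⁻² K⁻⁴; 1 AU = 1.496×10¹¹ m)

d ≈ 0.0581 AU

From T_eq⁴ = L(1−A)/(16πσd²): d = √[L(1−A)/(16πσT_eq⁴)].
d = √[9.95×10²⁴ × 0.49 / (16π × 5.67×10⁻⁸ × (388)⁴)] = 8.69×10⁹ m = 0.0581 AU.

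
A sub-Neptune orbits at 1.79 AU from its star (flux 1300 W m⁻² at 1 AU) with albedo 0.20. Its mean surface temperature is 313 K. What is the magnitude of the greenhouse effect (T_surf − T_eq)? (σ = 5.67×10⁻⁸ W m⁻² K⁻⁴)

ΔT ≈ 118.5 K

S = 1300/1.79² = 405.7 W m⁻².
T_eq = [S(1−A)/(4σ)]^(1/4) = [405.7×0.80/(4×5.67×10⁻⁸)]^(1/4) = 194.5 K.
ΔT = T_surf − T_eq = 313 − 194.5.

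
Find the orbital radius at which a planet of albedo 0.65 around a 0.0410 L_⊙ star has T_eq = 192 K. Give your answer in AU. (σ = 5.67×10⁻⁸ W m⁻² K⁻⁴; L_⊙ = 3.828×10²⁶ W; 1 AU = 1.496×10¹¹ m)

d ≈ 0.252 AU

L = 0.0410 × 3.828×10²⁶ = 1.57×10²⁵ W.
From T_eq⁴ = L(1−A)/(16πσd²): d = √[L(1−A)/(16πσT_eq⁴)].
d = √[1.57×10²⁵ × 0.35 / (16π × 5.67×10⁻⁸ × (192)⁴)] = 3.77×10¹⁰ m = 0.252 AU.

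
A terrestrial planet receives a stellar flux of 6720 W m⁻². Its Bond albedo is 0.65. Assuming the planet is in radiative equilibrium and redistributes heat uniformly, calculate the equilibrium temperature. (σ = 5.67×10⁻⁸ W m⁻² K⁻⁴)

T_eq ≈ 319 K

Energy balance: absorbed = emitted ⇒ πR²·S(1−A) = 4πR²·σT_eq⁴, so T_eq⁴ = S(1−A)/(4σ).
T_eq = [6720 × 0.35 / (4 × 5.67×10⁻⁸)]^(1/4) = (1.04×10¹⁰)^(1/4) = 319 K.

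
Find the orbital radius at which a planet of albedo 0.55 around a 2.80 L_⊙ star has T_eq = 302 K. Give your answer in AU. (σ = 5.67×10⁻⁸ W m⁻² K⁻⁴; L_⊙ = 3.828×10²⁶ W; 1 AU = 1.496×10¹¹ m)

L = 2.80 × 3.828×10²⁶ = 1.07×10²⁷ W.
From T_eq⁴ = L(1−A)/(16πσd²): d = √[L(1−A)/(16πσT_eq⁴)].
d = √[1.07×10²⁷ × 0.45 / (16π × 5.67×10⁻⁸ × (302)⁴)] = 1.43×10¹¹ m = 0.953 AU.

d ≈ 0.953 AU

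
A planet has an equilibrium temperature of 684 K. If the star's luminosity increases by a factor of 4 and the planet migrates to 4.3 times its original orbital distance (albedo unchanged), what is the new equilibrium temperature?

T_eq ≈ 466 K

T_eq ∝ L^(1/4) · d^(−1/2).
T′ = 684 × 4^(1/4) / 4.3^(1/2) = 466 K.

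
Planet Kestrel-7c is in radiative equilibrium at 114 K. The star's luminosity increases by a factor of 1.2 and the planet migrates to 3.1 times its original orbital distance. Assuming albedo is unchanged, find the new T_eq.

T_eq ≈ 67.8 K

T_eq ∝ L^(1/4) · d^(−1/2).
T′ = 114 × 1.2^(1/4) / 3.1^(1/2) = 67.8 K.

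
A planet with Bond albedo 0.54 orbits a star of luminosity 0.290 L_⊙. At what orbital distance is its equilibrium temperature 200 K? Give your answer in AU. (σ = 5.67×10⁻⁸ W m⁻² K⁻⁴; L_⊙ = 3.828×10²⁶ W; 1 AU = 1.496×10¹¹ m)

L = 0.290 × 3.828×10²⁶ = 1.11×10²⁶ W.
From T_eq⁴ = L(1−A)/(16πσd²): d = √[L(1−A)/(16πσT_eq⁴)].
d = √[1.11×10²⁶ × 0.46 / (16π × 5.67×10⁻⁸ × (200)⁴)] = 1.06×10¹¹ m = 0.707 AU.

d ≈ 0.707 AU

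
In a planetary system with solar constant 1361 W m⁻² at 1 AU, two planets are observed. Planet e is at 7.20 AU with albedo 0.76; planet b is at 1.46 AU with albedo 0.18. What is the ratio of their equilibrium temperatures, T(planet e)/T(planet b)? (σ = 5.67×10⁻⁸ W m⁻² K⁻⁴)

T_eq = [S₀(1−A)/(4σd²)]^(1/4), so T ∝ (1−A)^(1/4) / √d.
T₁ = [1361×0.24/(4×5.67×10⁻⁸×7.20²)]^(1/4) = 72.60 K.
T₂ = [1361×0.82/(4×5.67×10⁻⁸×1.46²)]^(1/4) = 219.20 K.

T₁/T₂ ≈ 0.331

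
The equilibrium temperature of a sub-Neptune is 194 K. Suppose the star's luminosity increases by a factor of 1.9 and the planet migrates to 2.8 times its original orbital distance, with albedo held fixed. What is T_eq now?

T_eq ∝ L^(1/4) · d^(−1/2).
T′ = 194 × 1.9^(1/4) / 2.8^(1/2) = 136 K.

T_eq ≈ 136 K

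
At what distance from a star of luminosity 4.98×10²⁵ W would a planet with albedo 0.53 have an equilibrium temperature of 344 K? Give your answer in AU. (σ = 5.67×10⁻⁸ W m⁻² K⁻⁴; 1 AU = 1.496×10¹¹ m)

d ≈ 0.162 AU

From T_eq⁴ = L(1−A)/(16πσd²): d = √[L(1−A)/(16πσT_eq⁴)].
d = √[4.98×10²⁵ × 0.47 / (16π × 5.67×10⁻⁸ × (344)⁴)] = 2.42×10¹⁰ m = 0.162 AU.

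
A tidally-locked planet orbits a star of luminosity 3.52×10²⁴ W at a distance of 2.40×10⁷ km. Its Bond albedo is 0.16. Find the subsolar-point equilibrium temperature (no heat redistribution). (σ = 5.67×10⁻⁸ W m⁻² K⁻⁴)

d = 2.40×10⁷ km = 2.40×10¹⁰ m.
Flux: S = L/(4πd²) = 3.52×10²⁴/(4π×(2.40×10¹⁰)²) = 486 W m⁻².
At the subsolar point the surface absorbs S(1−A) and emits σT⁴ per unit area — no factor of 4, since only the local patch is in balance.
T = [486 × 0.84 / 5.67×10⁻⁸]^(1/4) = (7.20×10⁹)^(1/4) = 291 K.

T_ss ≈ 291 K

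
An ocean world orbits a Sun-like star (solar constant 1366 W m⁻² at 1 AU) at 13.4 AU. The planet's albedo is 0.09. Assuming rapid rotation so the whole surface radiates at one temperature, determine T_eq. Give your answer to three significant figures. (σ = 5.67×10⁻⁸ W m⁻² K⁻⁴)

T_eq ≈ 74.3 K

Flux at 13.4 AU: S = 1366/13.4² = 7.61 W m⁻².
Energy balance: absorbed = emitted ⇒ πR²·S(1−A) = 4πR²·σT_eq⁴, so T_eq⁴ = S(1−A)/(4σ).
T_eq = [7.61 × 0.91 / (4 × 5.67×10⁻⁸)]^(1/4) = (3.05×10⁷)^(1/4) = 74.3 K.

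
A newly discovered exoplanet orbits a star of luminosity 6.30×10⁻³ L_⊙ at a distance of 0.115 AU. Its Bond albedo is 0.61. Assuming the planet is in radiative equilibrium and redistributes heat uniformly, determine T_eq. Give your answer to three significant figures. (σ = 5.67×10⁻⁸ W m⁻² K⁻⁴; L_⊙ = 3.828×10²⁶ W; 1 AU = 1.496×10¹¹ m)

d = 0.115 AU = 1.72×10¹⁰ m.
L = 6.30×10⁻³ × 3.828×10²⁶ = 2.41×10²⁴ W.
Flux: S = L/(4πd²) = 2.41×10²⁴/(4π×(1.72×10¹⁰)²) = 648 W m⁻².
Energy balance: absorbed = emitted ⇒ πR²·S(1−A) = 4πR²·σT_eq⁴, so T_eq⁴ = S(1−A)/(4σ).
T_eq = [648 × 0.39 / (4 × 5.67×10⁻⁸)]^(1/4) = (1.11×10⁹)^(1/4) = 183 K.

T_eq ≈ 183 K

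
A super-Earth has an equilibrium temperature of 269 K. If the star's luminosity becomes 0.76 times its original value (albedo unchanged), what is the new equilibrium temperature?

T_eq ≈ 251 K

T_eq ∝ L^(1/4) · d^(−1/2).
T′ = 269 × 0.76^(1/4) = 251 K.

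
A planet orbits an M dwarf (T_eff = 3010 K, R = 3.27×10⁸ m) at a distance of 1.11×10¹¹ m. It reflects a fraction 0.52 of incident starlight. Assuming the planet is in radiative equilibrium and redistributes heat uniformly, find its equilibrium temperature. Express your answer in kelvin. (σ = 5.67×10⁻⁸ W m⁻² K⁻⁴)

T_eq ≈ 96.2 K

L = 4πR_⋆²σT_⋆⁴ = 4π(3.27×10⁸)² × 5.67×10⁻⁸ × (3010)⁴ = 6.25×10²⁴ W.
S = L/(4πd²) = 40.4 W m⁻².
Energy balance: absorbed = emitted ⇒ πR²·S(1−A) = 4πR²·σT_eq⁴, so T_eq⁴ = S(1−A)/(4σ).
T_eq = [40.4 × 0.48 / (4 × 5.67×10⁻⁸)]^(1/4) = (8.55×10⁷)^(1/4) = 96.2 K.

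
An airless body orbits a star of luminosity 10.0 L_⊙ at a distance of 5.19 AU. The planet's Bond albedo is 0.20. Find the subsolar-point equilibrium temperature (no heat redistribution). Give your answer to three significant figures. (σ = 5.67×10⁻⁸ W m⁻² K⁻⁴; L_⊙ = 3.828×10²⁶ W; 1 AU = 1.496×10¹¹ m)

T_ss ≈ 291 K

d = 5.19 AU = 7.76×10¹¹ m.
L = 10.0 × 3.828×10²⁶ = 3.83×10²⁷ W.
Flux: S = L/(4πd²) = 3.83×10²⁷/(4π×(7.76×10¹¹)²) = 505 W m⁻².
At the subsolar point the surface absorbs S(1−A) and emits σT⁴ per unit area — no factor of 4, since only the local patch is in balance.
T = [505 × 0.80 / 5.67×10⁻⁸]^(1/4) = (7.13×10⁹)^(1/4) = 291 K.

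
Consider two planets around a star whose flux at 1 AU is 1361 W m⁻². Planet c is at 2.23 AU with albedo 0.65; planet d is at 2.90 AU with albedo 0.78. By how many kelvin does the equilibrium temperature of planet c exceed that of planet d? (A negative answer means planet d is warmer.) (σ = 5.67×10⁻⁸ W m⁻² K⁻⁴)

T_eq = [S₀(1−A)/(4σd²)]^(1/4), so T ∝ (1−A)^(1/4) / √d.
T₁ = [1361×0.35/(4×5.67×10⁻⁸×2.23²)]^(1/4) = 143.36 K.
T₂ = [1361×0.22/(4×5.67×10⁻⁸×2.90²)]^(1/4) = 111.93 K.

ΔT ≈ 31.4 K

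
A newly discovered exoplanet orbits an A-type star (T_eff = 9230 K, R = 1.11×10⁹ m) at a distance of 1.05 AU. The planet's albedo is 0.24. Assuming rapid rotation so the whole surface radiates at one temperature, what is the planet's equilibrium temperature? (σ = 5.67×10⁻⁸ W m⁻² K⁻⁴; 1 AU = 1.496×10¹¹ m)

d = 1.05 AU = 1.57×10¹¹ m.
L = 4πR_⋆²σT_⋆⁴ = 4π(1.11×10⁹)² × 5.67×10⁻⁸ × (9230)⁴ = 6.37×10²⁷ W.
S = L/(4πd²) = 2.05×10⁴ W m⁻².
Energy balance: absorbed = emitted ⇒ πR²·S(1−A) = 4πR²·σT_eq⁴, so T_eq⁴ = S(1−A)/(4σ).
T_eq = [2.05×10⁴ × 0.76 / (4 × 5.67×10⁻⁸)]^(1/4) = (6.89×10¹⁰)^(1/4) = 512 K.

T_eq ≈ 512 K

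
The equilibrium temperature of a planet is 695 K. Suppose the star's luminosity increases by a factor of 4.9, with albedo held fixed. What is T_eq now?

T_eq ≈ 1030 K

T_eq ∝ L^(1/4) · d^(−1/2).
T′ = 695 × 4.9^(1/4) = 1030 K.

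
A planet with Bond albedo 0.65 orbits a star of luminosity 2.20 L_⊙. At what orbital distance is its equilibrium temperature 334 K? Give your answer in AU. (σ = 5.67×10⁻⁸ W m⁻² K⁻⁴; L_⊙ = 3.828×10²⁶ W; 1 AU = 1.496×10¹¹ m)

d ≈ 0.609 AU

L = 2.20 × 3.828×10²⁶ = 8.42×10²⁶ W.
From T_eq⁴ = L(1−A)/(16πσd²): d = √[L(1−A)/(16πσT_eq⁴)].
d = √[8.42×10²⁶ × 0.35 / (16π × 5.67×10⁻⁸ × (334)⁴)] = 9.12×10¹⁰ m = 0.609 AU.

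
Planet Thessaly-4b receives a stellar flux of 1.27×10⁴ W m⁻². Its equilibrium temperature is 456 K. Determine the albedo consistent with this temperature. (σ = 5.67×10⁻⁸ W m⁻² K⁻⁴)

From T_eq⁴ = S(1−A)/(4σ): 1−A = 4σT_eq⁴/S.
1−A = 4 × 5.67×10⁻⁸ × (456)⁴ / 1.27×10⁴ = 0.772.

A ≈ 0.23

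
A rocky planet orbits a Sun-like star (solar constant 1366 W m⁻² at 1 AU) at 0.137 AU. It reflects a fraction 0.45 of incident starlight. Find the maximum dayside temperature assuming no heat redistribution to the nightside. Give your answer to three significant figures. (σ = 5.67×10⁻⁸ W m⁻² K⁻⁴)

T_ss ≈ 917 K

Flux at 0.137 AU: S = 1366/0.137² = 7.28×10⁴ W m⁻².
With no redistribution each surface element balances locally: S(1−A) = σT⁴.
T = [7.28×10⁴ × 0.55 / 5.67×10⁻⁸]^(1/4) = (7.06×10¹¹)^(1/4) = 917 K.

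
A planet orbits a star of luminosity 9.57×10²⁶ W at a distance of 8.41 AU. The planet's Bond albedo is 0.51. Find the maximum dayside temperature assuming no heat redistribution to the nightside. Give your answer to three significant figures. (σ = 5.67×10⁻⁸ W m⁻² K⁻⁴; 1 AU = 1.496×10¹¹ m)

T_ss ≈ 143 K

d = 8.41 AU = 1.26×10¹² m.
Flux: S = L/(4πd²) = 9.57×10²⁶/(4π×(1.26×10¹²)²) = 48.1 W m⁻².
With no redistribution each surface element balances locally: S(1−A) = σT⁴.
T = [48.1 × 0.49 / 5.67×10⁻⁸]^(1/4) = (4.16×10⁸)^(1/4) = 143 K.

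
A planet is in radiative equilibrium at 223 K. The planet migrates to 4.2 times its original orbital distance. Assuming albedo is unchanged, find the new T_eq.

T_eq ∝ L^(1/4) · d^(−1/2).
T′ = 223 / 4.2^(1/2) = 109 K.

T_eq ≈ 109 K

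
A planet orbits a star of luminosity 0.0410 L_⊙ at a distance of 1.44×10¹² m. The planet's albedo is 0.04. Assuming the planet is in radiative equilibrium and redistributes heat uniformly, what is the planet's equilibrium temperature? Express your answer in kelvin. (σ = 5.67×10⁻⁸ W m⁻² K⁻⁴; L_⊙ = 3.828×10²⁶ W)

L = 0.0410 × 3.828×10²⁶ = 1.57×10²⁵ W.
Flux: S = L/(4πd²) = 1.57×10²⁵/(4π×(1.44×10¹²)²) = 0.602 W m⁻².
Energy balance: absorbed = emitted ⇒ πR²·S(1−A) = 4πR²·σT_eq⁴, so T_eq⁴ = S(1−A)/(4σ).
T_eq = [0.602 × 0.96 / (4 × 5.67×10⁻⁸)]^(1/4) = (2.55×10⁶)^(1/4) = 40.0 K.

T_eq ≈ 40.0 K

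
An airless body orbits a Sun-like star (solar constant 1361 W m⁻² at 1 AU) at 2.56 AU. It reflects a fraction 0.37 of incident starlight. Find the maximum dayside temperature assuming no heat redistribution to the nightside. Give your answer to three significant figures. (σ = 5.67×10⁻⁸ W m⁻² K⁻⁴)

Flux at 2.56 AU: S = 1361/2.56² = 208 W m⁻².
With no redistribution each surface element balances locally: S(1−A) = σT⁴.
T = [208 × 0.63 / 5.67×10⁻⁸]^(1/4) = (2.31×10⁹)^(1/4) = 219 K.

T_ss ≈ 219 K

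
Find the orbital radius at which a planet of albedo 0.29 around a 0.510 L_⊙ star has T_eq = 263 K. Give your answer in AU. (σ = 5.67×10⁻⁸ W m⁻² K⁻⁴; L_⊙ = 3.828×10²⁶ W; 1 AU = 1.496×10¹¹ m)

L = 0.510 × 3.828×10²⁶ = 1.95×10²⁶ W.
From T_eq⁴ = L(1−A)/(16πσd²): d = √[L(1−A)/(16πσT_eq⁴)].
d = √[1.95×10²⁶ × 0.71 / (16π × 5.67×10⁻⁸ × (263)⁴)] = 1.01×10¹¹ m = 0.674 AU.

d ≈ 0.674 AU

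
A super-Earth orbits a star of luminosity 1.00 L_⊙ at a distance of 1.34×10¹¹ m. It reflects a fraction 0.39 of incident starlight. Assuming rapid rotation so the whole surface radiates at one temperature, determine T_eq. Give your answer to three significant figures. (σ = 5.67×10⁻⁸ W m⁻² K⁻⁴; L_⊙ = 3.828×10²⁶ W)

T_eq ≈ 260 K

L = 1.00 × 3.828×10²⁶ = 3.83×10²⁶ W.
Flux: S = L/(4πd²) = 3.83×10²⁶/(4π×(1.34×10¹¹)²) = 1700 W m⁻².
Energy balance: absorbed = emitted ⇒ πR²·S(1−A) = 4πR²·σT_eq⁴, so T_eq⁴ = S(1−A)/(4σ).
T_eq = [1700 × 0.61 / (4 × 5.67×10⁻⁸)]^(1/4) = (4.56×10⁹)^(1/4) = 260 K.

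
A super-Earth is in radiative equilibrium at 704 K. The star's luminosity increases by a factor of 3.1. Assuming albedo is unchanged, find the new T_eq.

T_eq ∝ L^(1/4) · d^(−1/2).
T′ = 704 × 3.1^(1/4) = 934 K.

T_eq ≈ 934 K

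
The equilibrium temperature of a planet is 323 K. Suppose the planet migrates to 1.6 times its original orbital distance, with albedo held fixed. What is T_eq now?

T_eq ∝ L^(1/4) · d^(−1/2).
T′ = 323 / 1.6^(1/2) = 255 K.

T_eq ≈ 255 K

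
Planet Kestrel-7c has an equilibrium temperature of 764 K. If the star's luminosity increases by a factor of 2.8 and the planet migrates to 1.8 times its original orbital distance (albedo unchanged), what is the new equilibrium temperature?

T_eq ∝ L^(1/4) · d^(−1/2).
T′ = 764 × 2.8^(1/4) / 1.8^(1/2) = 737 K.

T_eq ≈ 737 K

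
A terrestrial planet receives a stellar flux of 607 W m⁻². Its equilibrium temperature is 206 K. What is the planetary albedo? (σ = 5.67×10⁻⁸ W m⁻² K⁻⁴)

A ≈ 0.33

From T_eq⁴ = S(1−A)/(4σ): 1−A = 4σT_eq⁴/S.
1−A = 4 × 5.67×10⁻⁸ × (206)⁴ / 607 = 0.673.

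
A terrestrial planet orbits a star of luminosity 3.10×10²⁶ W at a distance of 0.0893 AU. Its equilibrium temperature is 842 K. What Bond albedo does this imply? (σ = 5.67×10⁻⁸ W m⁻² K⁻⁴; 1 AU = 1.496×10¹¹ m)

d = 0.0893 AU = 1.34×10¹⁰ m.
Flux: S = L/(4πd²) = 3.10×10²⁶/(4π×(1.34×10¹⁰)²) = 1.38×10⁵ W m⁻².
From T_eq⁴ = S(1−A)/(4σ): 1−A = 4σT_eq⁴/S.
1−A = 4 × 5.67×10⁻⁸ × (842)⁴ / 1.38×10⁵ = 0.825.

A ≈ 0.18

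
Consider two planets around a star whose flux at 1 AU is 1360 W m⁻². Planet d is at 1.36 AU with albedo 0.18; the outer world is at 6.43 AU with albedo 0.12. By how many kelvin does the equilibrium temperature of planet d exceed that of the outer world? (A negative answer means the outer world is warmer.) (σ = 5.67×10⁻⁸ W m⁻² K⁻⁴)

T_eq = [S₀(1−A)/(4σd²)]^(1/4), so T ∝ (1−A)^(1/4) / √d.
T₁ = [1360×0.82/(4×5.67×10⁻⁸×1.36²)]^(1/4) = 227.07 K.
T₂ = [1360×0.88/(4×5.67×10⁻⁸×6.43²)]^(1/4) = 106.29 K.

ΔT ≈ 120.8 K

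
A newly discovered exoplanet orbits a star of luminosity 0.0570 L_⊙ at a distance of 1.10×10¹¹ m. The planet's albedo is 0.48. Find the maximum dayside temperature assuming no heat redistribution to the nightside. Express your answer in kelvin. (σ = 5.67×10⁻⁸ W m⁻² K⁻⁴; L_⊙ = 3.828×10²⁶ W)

T_ss ≈ 190 K

L = 0.0570 × 3.828×10²⁶ = 2.18×10²⁵ W.
Flux: S = L/(4πd²) = 2.18×10²⁵/(4π×(1.10×10¹¹)²) = 143 W m⁻².
With no redistribution each surface element balances locally: S(1−A) = σT⁴.
T = [143 × 0.52 / 5.67×10⁻⁸]^(1/4) = (1.32×10⁹)^(1/4) = 190 K.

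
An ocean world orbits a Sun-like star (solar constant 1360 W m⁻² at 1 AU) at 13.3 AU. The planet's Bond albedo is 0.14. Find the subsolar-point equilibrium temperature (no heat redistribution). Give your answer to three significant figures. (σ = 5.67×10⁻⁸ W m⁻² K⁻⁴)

Flux at 13.3 AU: S = 1360/13.3² = 7.69 W m⁻².
At the subsolar point the surface absorbs S(1−A) and emits σT⁴ per unit area — no factor of 4, since only the local patch is in balance.
T = [7.69 × 0.86 / 5.67×10⁻⁸]^(1/4) = (1.17×10⁸)^(1/4) = 104 K.

T_ss ≈ 104 K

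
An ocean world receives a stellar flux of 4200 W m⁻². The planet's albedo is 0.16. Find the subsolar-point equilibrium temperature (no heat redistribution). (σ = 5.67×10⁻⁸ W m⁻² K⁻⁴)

T_ss ≈ 499 K

At the subsolar point the surface absorbs S(1−A) and emits σT⁴ per unit area — no factor of 4, since only the local patch is in balance.
T = [4200 × 0.84 / 5.67×10⁻⁸]^(1/4) = (6.22×10¹⁰)^(1/4) = 499 K.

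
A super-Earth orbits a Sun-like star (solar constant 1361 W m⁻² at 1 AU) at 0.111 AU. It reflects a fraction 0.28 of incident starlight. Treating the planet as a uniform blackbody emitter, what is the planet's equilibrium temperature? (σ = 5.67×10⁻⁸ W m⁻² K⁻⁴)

Flux at 0.111 AU: S = 1361/0.111² = 1.10×10⁵ W m⁻².
Energy balance: absorbed = emitted ⇒ πR²·S(1−A) = 4πR²·σT_eq⁴, so T_eq⁴ = S(1−A)/(4σ).
T_eq = [1.10×10⁵ × 0.72 / (4 × 5.67×10⁻⁸)]^(1/4) = (3.51×10¹¹)^(1/4) = 770 K.

T_eq ≈ 770 K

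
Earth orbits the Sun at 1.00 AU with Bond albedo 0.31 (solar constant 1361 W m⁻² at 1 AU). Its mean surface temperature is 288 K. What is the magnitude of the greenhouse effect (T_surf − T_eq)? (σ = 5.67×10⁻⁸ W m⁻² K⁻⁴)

ΔT ≈ 34.3 K

S = 1361/1.00² = 1361 W m⁻².
T_eq = [S(1−A)/(4σ)]^(1/4) = [1361×0.69/(4×5.67×10⁻⁸)]^(1/4) = 253.7 K.
ΔT = T_surf − T_eq = 288 − 253.7.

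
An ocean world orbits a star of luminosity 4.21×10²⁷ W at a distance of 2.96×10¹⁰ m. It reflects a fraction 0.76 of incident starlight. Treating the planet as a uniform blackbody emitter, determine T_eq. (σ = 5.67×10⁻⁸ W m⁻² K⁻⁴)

Flux: S = L/(4πd²) = 4.21×10²⁷/(4π×(2.96×10¹⁰)²) = 3.82×10⁵ W m⁻².
Energy balance: absorbed = emitted ⇒ πR²·S(1−A) = 4πR²·σT_eq⁴, so T_eq⁴ = S(1−A)/(4σ).
T_eq = [3.82×10⁵ × 0.24 / (4 × 5.67×10⁻⁸)]^(1/4) = (4.05×10¹¹)^(1/4) = 798 K.

T_eq ≈ 798 K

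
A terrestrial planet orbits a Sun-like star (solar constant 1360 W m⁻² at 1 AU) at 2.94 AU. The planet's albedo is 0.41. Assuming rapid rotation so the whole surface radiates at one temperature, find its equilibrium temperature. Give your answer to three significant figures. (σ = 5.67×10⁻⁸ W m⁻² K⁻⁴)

T_eq ≈ 142 K

Flux at 2.94 AU: S = 1360/2.94² = 157 W m⁻².
Energy balance: absorbed = emitted ⇒ πR²·S(1−A) = 4πR²·σT_eq⁴, so T_eq⁴ = S(1−A)/(4σ).
T_eq = [157 × 0.59 / (4 × 5.67×10⁻⁸)]^(1/4) = (4.09×10⁸)^(1/4) = 142 K.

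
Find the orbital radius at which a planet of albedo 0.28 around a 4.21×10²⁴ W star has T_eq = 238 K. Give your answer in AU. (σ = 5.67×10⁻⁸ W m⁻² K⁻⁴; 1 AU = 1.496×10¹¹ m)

d ≈ 0.122 AU

From T_eq⁴ = L(1−A)/(16πσd²): d = √[L(1−A)/(16πσT_eq⁴)].
d = √[4.21×10²⁴ × 0.72 / (16π × 5.67×10⁻⁸ × (238)⁴)] = 1.82×10¹⁰ m = 0.122 AU.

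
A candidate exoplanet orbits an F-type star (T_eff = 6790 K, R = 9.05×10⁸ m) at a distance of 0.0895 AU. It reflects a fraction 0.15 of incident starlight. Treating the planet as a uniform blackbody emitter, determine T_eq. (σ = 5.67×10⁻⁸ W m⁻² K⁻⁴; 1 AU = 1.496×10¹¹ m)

d = 0.0895 AU = 1.34×10¹⁰ m.
L = 4πR_⋆²σT_⋆⁴ = 4π(9.05×10⁸)² × 5.67×10⁻⁸ × (6790)⁴ = 1.24×10²⁷ W.
S = L/(4πd²) = 5.51×10⁵ W m⁻².
Energy balance: absorbed = emitted ⇒ πR²·S(1−A) = 4πR²·σT_eq⁴, so T_eq⁴ = S(1−A)/(4σ).
T_eq = [5.51×10⁵ × 0.85 / (4 × 5.67×10⁻⁸)]^(1/4) = (2.06×10¹²)^(1/4) = 1200 K.

T_eq ≈ 1200 K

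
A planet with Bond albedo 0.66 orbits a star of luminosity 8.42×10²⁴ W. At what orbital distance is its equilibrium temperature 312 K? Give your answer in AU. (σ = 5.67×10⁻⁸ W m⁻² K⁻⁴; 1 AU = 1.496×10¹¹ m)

d ≈ 0.0688 AU

From T_eq⁴ = L(1−A)/(16πσd²): d = √[L(1−A)/(16πσT_eq⁴)].
d = √[8.42×10²⁴ × 0.34 / (16π × 5.67×10⁻⁸ × (312)⁴)] = 1.03×10¹⁰ m = 0.0688 AU.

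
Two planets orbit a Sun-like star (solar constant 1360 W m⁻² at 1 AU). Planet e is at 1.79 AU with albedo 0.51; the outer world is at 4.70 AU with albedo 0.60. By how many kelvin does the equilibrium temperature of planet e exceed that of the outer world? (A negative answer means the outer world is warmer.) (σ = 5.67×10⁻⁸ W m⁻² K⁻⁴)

T_eq = [S₀(1−A)/(4σd²)]^(1/4), so T ∝ (1−A)^(1/4) / √d.
T₁ = [1360×0.49/(4×5.67×10⁻⁸×1.79²)]^(1/4) = 174.02 K.
T₂ = [1360×0.40/(4×5.67×10⁻⁸×4.70²)]^(1/4) = 102.08 K.

ΔT ≈ 71.9 K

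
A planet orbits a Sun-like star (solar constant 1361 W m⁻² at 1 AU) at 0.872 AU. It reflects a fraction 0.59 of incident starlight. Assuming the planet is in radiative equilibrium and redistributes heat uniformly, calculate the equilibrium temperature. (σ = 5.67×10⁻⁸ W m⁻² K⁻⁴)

Flux at 0.872 AU: S = 1361/0.872² = 1790 W m⁻².
Energy balance: absorbed = emitted ⇒ πR²·S(1−A) = 4πR²·σT_eq⁴, so T_eq⁴ = S(1−A)/(4σ).
T_eq = [1790 × 0.41 / (4 × 5.67×10⁻⁸)]^(1/4) = (3.24×10⁹)^(1/4) = 239 K.

T_eq ≈ 239 K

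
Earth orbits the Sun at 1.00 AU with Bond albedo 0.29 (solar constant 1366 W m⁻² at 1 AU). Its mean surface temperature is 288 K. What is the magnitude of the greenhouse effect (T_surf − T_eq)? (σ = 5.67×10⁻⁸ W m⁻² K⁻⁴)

ΔT ≈ 32.3 K

S = 1366/1.00² = 1366 W m⁻².
T_eq = [S(1−A)/(4σ)]^(1/4) = [1366×0.71/(4×5.67×10⁻⁸)]^(1/4) = 255.7 K.
ΔT = T_surf − T_eq = 288 − 255.7.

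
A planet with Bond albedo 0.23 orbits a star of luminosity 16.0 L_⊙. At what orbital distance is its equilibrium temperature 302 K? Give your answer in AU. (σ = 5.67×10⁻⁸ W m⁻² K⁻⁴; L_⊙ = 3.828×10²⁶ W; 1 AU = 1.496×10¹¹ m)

d ≈ 2.98 AU

L = 16.0 × 3.828×10²⁶ = 6.12×10²⁷ W.
From T_eq⁴ = L(1−A)/(16πσd²): d = √[L(1−A)/(16πσT_eq⁴)].
d = √[6.12×10²⁷ × 0.77 / (16π × 5.67×10⁻⁸ × (302)⁴)] = 4.46×10¹¹ m = 2.98 AU.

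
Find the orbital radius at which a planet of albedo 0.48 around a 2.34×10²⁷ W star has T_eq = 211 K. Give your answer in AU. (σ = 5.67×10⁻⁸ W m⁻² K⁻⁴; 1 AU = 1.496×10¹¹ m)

From T_eq⁴ = L(1−A)/(16πσd²): d = √[L(1−A)/(16πσT_eq⁴)].
d = √[2.34×10²⁷ × 0.52 / (16π × 5.67×10⁻⁸ × (211)⁴)] = 4.64×10¹¹ m = 3.10 AU.

d ≈ 3.10 AU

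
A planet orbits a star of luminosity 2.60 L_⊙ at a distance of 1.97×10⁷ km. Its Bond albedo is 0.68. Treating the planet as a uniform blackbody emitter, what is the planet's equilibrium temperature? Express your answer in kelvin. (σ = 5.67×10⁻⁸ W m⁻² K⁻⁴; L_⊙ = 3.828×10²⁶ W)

d = 1.97×10⁷ km = 1.97×10¹⁰ m.
L = 2.60 × 3.828×10²⁶ = 9.95×10²⁶ W.
Flux: S = L/(4πd²) = 9.95×10²⁶/(4π×(1.97×10¹⁰)²) = 2.04×10⁵ W m⁻².
Energy balance: absorbed = emitted ⇒ πR²·S(1−A) = 4πR²·σT_eq⁴, so T_eq⁴ = S(1−A)/(4σ).
T_eq = [2.04×10⁵ × 0.32 / (4 × 5.67×10⁻⁸)]^(1/4) = (2.88×10¹¹)^(1/4) = 733 K.

T_eq ≈ 733 K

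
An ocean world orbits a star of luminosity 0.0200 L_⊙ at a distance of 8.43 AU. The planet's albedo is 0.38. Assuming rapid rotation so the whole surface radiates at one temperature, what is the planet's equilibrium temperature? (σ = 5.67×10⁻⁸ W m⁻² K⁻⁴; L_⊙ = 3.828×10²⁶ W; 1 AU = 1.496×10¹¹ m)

T_eq ≈ 32.0 K

d = 8.43 AU = 1.26×10¹² m.
L = 0.0200 × 3.828×10²⁶ = 7.66×10²⁴ W.
Flux: S = L/(4πd²) = 7.66×10²⁴/(4π×(1.26×10¹²)²) = 0.383 W m⁻².
Energy balance: absorbed = emitted ⇒ πR²·S(1−A) = 4πR²·σT_eq⁴, so T_eq⁴ = S(1−A)/(4σ).
T_eq = [0.383 × 0.62 / (4 × 5.67×10⁻⁸)]^(1/4) = (1.05×10⁶)^(1/4) = 32.0 K.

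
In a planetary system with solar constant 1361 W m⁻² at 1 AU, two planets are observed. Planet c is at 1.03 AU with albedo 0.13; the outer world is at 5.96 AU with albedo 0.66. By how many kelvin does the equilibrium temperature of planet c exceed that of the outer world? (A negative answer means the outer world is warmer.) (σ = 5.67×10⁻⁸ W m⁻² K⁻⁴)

ΔT ≈ 177.8 K

T_eq = [S₀(1−A)/(4σd²)]^(1/4), so T ∝ (1−A)^(1/4) / √d.
T₁ = [1361×0.87/(4×5.67×10⁻⁸×1.03²)]^(1/4) = 264.86 K.
T₂ = [1361×0.34/(4×5.67×10⁻⁸×5.96²)]^(1/4) = 87.06 K.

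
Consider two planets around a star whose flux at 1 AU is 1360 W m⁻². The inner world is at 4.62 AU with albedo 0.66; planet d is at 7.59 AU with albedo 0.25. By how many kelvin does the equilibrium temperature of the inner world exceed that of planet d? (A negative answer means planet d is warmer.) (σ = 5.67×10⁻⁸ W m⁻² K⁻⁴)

ΔT ≈ 4.9 K

T_eq = [S₀(1−A)/(4σd²)]^(1/4), so T ∝ (1−A)^(1/4) / √d.
T₁ = [1360×0.34/(4×5.67×10⁻⁸×4.62²)]^(1/4) = 98.86 K.
T₂ = [1360×0.75/(4×5.67×10⁻⁸×7.59²)]^(1/4) = 94.00 K.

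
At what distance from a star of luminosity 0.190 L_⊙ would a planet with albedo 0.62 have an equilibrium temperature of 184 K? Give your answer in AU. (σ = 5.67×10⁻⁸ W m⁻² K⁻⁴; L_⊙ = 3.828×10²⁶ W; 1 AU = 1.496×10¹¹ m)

L = 0.190 × 3.828×10²⁶ = 7.27×10²⁵ W.
From T_eq⁴ = L(1−A)/(16πσd²): d = √[L(1−A)/(16πσT_eq⁴)].
d = √[7.27×10²⁵ × 0.38 / (16π × 5.67×10⁻⁸ × (184)⁴)] = 9.20×10¹⁰ m = 0.615 AU.

d ≈ 0.615 AU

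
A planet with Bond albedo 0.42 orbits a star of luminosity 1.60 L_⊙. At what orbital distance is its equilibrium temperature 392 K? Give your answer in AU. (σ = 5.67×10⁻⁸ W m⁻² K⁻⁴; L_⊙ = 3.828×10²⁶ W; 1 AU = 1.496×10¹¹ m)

L = 1.60 × 3.828×10²⁶ = 6.12×10²⁶ W.
From T_eq⁴ = L(1−A)/(16πσd²): d = √[L(1−A)/(16πσT_eq⁴)].
d = √[6.12×10²⁶ × 0.58 / (16π × 5.67×10⁻⁸ × (392)⁴)] = 7.27×10¹⁰ m = 0.486 AU.

d ≈ 0.486 AU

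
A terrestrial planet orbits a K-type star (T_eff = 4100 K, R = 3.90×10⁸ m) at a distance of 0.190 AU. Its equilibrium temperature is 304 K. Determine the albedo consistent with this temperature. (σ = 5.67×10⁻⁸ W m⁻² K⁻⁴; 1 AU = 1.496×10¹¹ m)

d = 0.190 AU = 2.84×10¹⁰ m.
L = 4πR_⋆²σT_⋆⁴ = 4π(3.90×10⁸)² × 5.67×10⁻⁸ × (4100)⁴ = 3.06×10²⁵ W.
S = L/(4πd²) = 3020 W m⁻².
From T_eq⁴ = S(1−A)/(4σ): 1−A = 4σT_eq⁴/S.
1−A = 4 × 5.67×10⁻⁸ × (304)⁴ / 3020 = 0.642.

A ≈ 0.36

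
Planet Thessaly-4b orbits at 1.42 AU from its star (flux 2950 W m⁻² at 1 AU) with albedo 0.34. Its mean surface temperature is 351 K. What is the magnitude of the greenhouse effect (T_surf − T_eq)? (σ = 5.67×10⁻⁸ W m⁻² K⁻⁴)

ΔT ≈ 95.6 K

S = 2950/1.42² = 1463 W m⁻².
T_eq = [S(1−A)/(4σ)]^(1/4) = [1463×0.66/(4×5.67×10⁻⁸)]^(1/4) = 255.4 K.
ΔT = T_surf − T_eq = 351 − 255.4.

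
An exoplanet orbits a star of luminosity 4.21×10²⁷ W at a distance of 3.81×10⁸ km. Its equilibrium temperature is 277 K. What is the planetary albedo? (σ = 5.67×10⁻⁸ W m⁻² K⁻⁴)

d = 3.81×10⁸ km = 3.81×10¹¹ m.
Flux: S = L/(4πd²) = 4.21×10²⁷/(4π×(3.81×10¹¹)²) = 2310 W m⁻².
From T_eq⁴ = S(1−A)/(4σ): 1−A = 4σT_eq⁴/S.
1−A = 4 × 5.67×10⁻⁸ × (277)⁴ / 2310 = 0.579.

A ≈ 0.42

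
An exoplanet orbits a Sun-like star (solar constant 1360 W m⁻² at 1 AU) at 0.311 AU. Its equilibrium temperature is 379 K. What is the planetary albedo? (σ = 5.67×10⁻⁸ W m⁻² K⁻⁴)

Flux at 0.311 AU: S = 1360/0.311² = 1.41×10⁴ W m⁻².
From T_eq⁴ = S(1−A)/(4σ): 1−A = 4σT_eq⁴/S.
1−A = 4 × 5.67×10⁻⁸ × (379)⁴ / 1.41×10⁴ = 0.333.

A ≈ 0.67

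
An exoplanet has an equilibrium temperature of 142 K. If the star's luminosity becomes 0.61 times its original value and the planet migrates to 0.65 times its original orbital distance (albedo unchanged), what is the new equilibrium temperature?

T_eq ∝ L^(1/4) · d^(−1/2).
T′ = 142 × 0.61^(1/4) / 0.65^(1/2) = 156 K.

T_eq ≈ 156 K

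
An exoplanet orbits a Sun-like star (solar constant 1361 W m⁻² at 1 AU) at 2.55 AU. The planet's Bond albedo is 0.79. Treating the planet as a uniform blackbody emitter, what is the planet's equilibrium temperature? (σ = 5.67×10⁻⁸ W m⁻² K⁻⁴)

Flux at 2.55 AU: S = 1361/2.55² = 209 W m⁻².
Energy balance: absorbed = emitted ⇒ πR²·S(1−A) = 4πR²·σT_eq⁴, so T_eq⁴ = S(1−A)/(4σ).
T_eq = [209 × 0.21 / (4 × 5.67×10⁻⁸)]^(1/4) = (1.94×10⁸)^(1/4) = 118 K.

T_eq ≈ 118 K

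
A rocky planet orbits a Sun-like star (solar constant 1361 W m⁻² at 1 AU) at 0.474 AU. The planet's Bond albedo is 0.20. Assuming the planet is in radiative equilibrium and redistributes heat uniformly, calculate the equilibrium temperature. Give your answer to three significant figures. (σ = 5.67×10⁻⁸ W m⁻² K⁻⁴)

Flux at 0.474 AU: S = 1361/0.474² = 6060 W m⁻².
Energy balance: absorbed = emitted ⇒ πR²·S(1−A) = 4πR²·σT_eq⁴, so T_eq⁴ = S(1−A)/(4σ).
T_eq = [6060 × 0.80 / (4 × 5.67×10⁻⁸)]^(1/4) = (2.14×10¹⁰)^(1/4) = 382 K.

T_eq ≈ 382 K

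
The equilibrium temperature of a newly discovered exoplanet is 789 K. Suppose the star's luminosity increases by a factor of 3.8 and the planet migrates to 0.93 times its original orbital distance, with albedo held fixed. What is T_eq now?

T_eq ∝ L^(1/4) · d^(−1/2).
T′ = 789 × 3.8^(1/4) / 0.93^(1/2) = 1140 K.

T_eq ≈ 1140 K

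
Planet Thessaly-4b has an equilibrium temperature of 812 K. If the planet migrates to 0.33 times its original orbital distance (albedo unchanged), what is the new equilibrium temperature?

T_eq ≈ 1410 K

T_eq ∝ L^(1/4) · d^(−1/2).
T′ = 812 / 0.33^(1/2) = 1410 K.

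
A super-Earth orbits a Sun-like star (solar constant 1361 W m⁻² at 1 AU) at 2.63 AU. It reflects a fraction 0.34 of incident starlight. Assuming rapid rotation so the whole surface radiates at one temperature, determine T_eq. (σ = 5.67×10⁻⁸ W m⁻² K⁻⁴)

T_eq ≈ 155 K

Flux at 2.63 AU: S = 1361/2.63² = 197 W m⁻².
Energy balance: absorbed = emitted ⇒ πR²·S(1−A) = 4πR²·σT_eq⁴, so T_eq⁴ = S(1−A)/(4σ).
T_eq = [197 × 0.66 / (4 × 5.67×10⁻⁸)]^(1/4) = (5.73×10⁸)^(1/4) = 155 K.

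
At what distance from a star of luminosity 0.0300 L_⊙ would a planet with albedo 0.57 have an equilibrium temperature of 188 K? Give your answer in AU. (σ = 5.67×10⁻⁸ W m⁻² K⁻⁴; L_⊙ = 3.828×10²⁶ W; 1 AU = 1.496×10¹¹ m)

L = 0.0300 × 3.828×10²⁶ = 1.15×10²⁵ W.
From T_eq⁴ = L(1−A)/(16πσd²): d = √[L(1−A)/(16πσT_eq⁴)].
d = √[1.15×10²⁵ × 0.43 / (16π × 5.67×10⁻⁸ × (188)⁴)] = 3.72×10¹⁰ m = 0.249 AU.

d ≈ 0.249 AU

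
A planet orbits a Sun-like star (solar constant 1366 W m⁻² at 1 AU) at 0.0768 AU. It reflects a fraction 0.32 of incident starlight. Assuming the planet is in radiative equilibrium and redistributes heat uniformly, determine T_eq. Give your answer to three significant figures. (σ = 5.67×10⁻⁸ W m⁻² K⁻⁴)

Flux at 0.0768 AU: S = 1366/0.0768² = 2.32×10⁵ W m⁻².
Energy balance: absorbed = emitted ⇒ πR²·S(1−A) = 4πR²·σT_eq⁴, so T_eq⁴ = S(1−A)/(4σ).
T_eq = [2.32×10⁵ × 0.68 / (4 × 5.67×10⁻⁸)]^(1/4) = (6.94×10¹¹)^(1/4) = 913 K.

T_eq ≈ 913 K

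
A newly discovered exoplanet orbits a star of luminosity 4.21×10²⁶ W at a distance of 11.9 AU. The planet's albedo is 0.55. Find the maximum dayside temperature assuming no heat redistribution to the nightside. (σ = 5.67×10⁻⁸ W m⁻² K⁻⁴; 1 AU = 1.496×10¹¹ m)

d = 11.9 AU = 1.78×10¹² m.
Flux: S = L/(4πd²) = 4.21×10²⁶/(4π×(1.78×10¹²)²) = 10.6 W m⁻².
With no redistribution each surface element balances locally: S(1−A) = σT⁴.
T = [10.6 × 0.45 / 5.67×10⁻⁸]^(1/4) = (8.39×10⁷)^(1/4) = 95.7 K.

T_ss ≈ 95.7 K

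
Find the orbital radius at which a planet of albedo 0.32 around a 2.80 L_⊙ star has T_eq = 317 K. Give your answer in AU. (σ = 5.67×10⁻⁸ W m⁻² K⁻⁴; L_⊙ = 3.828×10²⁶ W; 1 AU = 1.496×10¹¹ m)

L = 2.80 × 3.828×10²⁶ = 1.07×10²⁷ W.
From T_eq⁴ = L(1−A)/(16πσd²): d = √[L(1−A)/(16πσT_eq⁴)].
d = √[1.07×10²⁷ × 0.68 / (16π × 5.67×10⁻⁸ × (317)⁴)] = 1.59×10¹¹ m = 1.06 AU.

d ≈ 1.06 AU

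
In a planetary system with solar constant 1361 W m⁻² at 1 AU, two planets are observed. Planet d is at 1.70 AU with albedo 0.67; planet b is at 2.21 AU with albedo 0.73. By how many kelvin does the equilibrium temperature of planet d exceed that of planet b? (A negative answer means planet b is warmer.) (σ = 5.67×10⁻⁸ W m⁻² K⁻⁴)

ΔT ≈ 26.8 K

T_eq = [S₀(1−A)/(4σd²)]^(1/4), so T ∝ (1−A)^(1/4) / √d.
T₁ = [1361×0.33/(4×5.67×10⁻⁸×1.70²)]^(1/4) = 161.79 K.
T₂ = [1361×0.27/(4×5.67×10⁻⁸×2.21²)]^(1/4) = 134.96 K.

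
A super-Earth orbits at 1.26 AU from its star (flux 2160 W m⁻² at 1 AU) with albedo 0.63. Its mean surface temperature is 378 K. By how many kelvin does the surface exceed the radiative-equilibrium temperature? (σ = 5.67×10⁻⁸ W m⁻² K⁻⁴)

ΔT ≈ 160.9 K

S = 2160/1.26² = 1361 W m⁻².
T_eq = [S(1−A)/(4σ)]^(1/4) = [1361×0.37/(4×5.67×10⁻⁸)]^(1/4) = 217.1 K.
ΔT = T_surf − T_eq = 378 − 217.1.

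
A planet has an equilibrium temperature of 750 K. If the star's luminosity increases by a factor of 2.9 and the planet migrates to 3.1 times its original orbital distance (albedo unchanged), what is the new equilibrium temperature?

T_eq ∝ L^(1/4) · d^(−1/2).
T′ = 750 × 2.9^(1/4) / 3.1^(1/2) = 556 K.

T_eq ≈ 556 K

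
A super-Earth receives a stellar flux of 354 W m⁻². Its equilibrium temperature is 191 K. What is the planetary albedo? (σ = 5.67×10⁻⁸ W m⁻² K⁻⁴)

A ≈ 0.15

From T_eq⁴ = S(1−A)/(4σ): 1−A = 4σT_eq⁴/S.
1−A = 4 × 5.67×10⁻⁸ × (191)⁴ / 354 = 0.853.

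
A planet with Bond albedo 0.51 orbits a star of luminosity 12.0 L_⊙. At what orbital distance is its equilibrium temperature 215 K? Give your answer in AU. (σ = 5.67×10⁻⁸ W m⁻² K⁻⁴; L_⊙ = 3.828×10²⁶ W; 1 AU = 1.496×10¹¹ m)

L = 12.0 × 3.828×10²⁶ = 4.59×10²⁷ W.
From T_eq⁴ = L(1−A)/(16πσd²): d = √[L(1−A)/(16πσT_eq⁴)].
d = √[4.59×10²⁷ × 0.49 / (16π × 5.67×10⁻⁸ × (215)⁴)] = 6.08×10¹¹ m = 4.06 AU.

d ≈ 4.06 AU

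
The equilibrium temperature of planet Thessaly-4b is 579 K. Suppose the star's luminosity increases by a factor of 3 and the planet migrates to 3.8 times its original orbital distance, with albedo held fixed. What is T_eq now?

T_eq ∝ L^(1/4) · d^(−1/2).
T′ = 579 × 3^(1/4) / 3.8^(1/2) = 391 K.

T_eq ≈ 391 K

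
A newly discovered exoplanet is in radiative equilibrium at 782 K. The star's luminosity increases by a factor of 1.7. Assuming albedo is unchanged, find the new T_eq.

T_eq ≈ 893 K

T_eq ∝ L^(1/4) · d^(−1/2).
T′ = 782 × 1.7^(1/4) = 893 K.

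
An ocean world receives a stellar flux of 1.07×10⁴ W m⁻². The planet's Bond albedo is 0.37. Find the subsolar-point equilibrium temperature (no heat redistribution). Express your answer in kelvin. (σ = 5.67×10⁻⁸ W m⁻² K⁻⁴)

At the subsolar point the surface absorbs S(1−A) and emits σT⁴ per unit area — no factor of 4, since only the local patch is in balance.
T = [1.07×10⁴ × 0.63 / 5.67×10⁻⁸]^(1/4) = (1.19×10¹¹)^(1/4) = 587 K.

T_ss ≈ 587 K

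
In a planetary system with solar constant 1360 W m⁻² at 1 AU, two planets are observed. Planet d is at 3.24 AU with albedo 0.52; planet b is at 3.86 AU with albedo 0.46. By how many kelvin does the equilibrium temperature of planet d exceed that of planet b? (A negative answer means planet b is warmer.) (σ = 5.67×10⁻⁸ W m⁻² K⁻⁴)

T_eq = [S₀(1−A)/(4σd²)]^(1/4), so T ∝ (1−A)^(1/4) / √d.
T₁ = [1360×0.48/(4×5.67×10⁻⁸×3.24²)]^(1/4) = 128.68 K.
T₂ = [1360×0.54/(4×5.67×10⁻⁸×3.86²)]^(1/4) = 121.42 K.

ΔT ≈ 7.3 K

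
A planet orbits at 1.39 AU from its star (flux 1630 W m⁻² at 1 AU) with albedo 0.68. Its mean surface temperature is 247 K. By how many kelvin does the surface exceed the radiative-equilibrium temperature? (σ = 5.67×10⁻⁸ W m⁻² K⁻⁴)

S = 1630/1.39² = 843.6 W m⁻².
T_eq = [S(1−A)/(4σ)]^(1/4) = [843.6×0.32/(4×5.67×10⁻⁸)]^(1/4) = 185.7 K.
ΔT = T_surf − T_eq = 247 − 185.7.

ΔT ≈ 61.3 K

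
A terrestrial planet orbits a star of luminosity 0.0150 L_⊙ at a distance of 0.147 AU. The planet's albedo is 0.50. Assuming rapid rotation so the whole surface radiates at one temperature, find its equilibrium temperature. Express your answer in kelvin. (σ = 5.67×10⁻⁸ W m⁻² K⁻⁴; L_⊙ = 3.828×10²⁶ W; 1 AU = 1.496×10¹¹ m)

T_eq ≈ 214 K

d = 0.147 AU = 2.20×10¹⁰ m.
L = 0.0150 × 3.828×10²⁶ = 5.74×10²⁴ W.
Flux: S = L/(4πd²) = 5.74×10²⁴/(4π×(2.20×10¹⁰)²) = 945 W m⁻².
Energy balance: absorbed = emitted ⇒ πR²·S(1−A) = 4πR²·σT_eq⁴, so T_eq⁴ = S(1−A)/(4σ).
T_eq = [945 × 0.50 / (4 × 5.67×10⁻⁸)]^(1/4) = (2.08×10⁹)^(1/4) = 214 K.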